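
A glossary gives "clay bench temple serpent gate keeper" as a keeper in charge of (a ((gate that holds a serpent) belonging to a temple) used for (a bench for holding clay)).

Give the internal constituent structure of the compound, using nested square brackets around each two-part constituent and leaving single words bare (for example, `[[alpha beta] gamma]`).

At the top level: head "keeper"; modifier "clay bench temple serpent gate".
Inside "clay bench temple serpent gate": head "gate" (specifically "temple serpent gate"), modifier "clay bench".
Inside "clay bench": head "bench", modifier "clay".
Inside "temple serpent gate": head "gate" (specifically "serpent gate"), modifier "temple".
Inside "serpent gate": head "gate", modifier "serpent".
Putting it together: [[[clay bench] [temple [serpent gate]]] keeper].

[[[clay bench] [temple [serpent gate]]] keeper]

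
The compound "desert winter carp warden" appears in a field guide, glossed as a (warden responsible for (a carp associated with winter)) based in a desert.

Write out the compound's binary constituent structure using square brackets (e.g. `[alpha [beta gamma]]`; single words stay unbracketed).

[desert [[winter carp] warden]]

Overall it is a kind of warden (specifically "winter carp warden"); the modifier is "desert".
Within "winter carp warden", the head is "warden" and the modifier is "winter carp".
Within "winter carp", the head is "carp" and the modifier is "winter".
Assembled: [desert [[winter carp] warden]].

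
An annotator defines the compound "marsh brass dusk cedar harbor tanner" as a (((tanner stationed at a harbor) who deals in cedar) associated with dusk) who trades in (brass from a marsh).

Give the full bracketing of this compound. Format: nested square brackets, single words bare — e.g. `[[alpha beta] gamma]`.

[[marsh brass] [dusk [cedar [harbor tanner]]]]

Overall it is a kind of tanner (specifically "dusk cedar harbor tanner"); the modifier is "marsh brass".
"marsh brass" → head "brass", modifier "marsh".
"dusk cedar harbor tanner" → head "tanner" (specifically "cedar harbor tanner"), modifier "dusk".
"cedar harbor tanner" → head "tanner" (specifically "harbor tanner"), modifier "cedar".
"harbor tanner" → head "tanner", modifier "harbor".
So the structure is [[marsh brass] [dusk [cedar [harbor tanner]]]].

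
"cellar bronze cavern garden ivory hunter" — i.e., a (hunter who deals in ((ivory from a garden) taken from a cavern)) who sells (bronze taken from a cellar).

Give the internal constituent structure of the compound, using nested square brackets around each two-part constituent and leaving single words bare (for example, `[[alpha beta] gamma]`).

Whole compound: head "hunter" (specifically "cavern garden ivory hunter"), modifier "cellar bronze".
"cellar bronze" → head "bronze", modifier "cellar".
"cavern garden ivory hunter" → head "hunter", modifier "cavern garden ivory".
"cavern garden ivory" → head "ivory" (specifically "garden ivory"), modifier "cavern".
"garden ivory" → head "ivory", modifier "garden".
So the structure is [[cellar bronze] [[cavern [garden ivory]] hunter]].

[[cellar bronze] [[cavern [garden ivory]] hunter]]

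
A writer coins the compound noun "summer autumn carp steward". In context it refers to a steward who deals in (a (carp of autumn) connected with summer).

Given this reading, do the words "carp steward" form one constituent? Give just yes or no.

no

The top-level split is [summer autumn carp] [steward]; the full structure is [[summer [autumn carp]] steward].
"carp steward" straddles a constituent boundary, so it is not a single unit.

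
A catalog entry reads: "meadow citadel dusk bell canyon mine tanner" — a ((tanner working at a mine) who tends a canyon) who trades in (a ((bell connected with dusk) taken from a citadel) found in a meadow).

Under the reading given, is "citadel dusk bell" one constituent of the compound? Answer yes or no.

yes

The paraphrase groups the words so that "citadel dusk bell" is one unit: it corresponds to a single parenthesized sub-phrase.
The full structure is [[meadow [citadel [dusk bell]]] [canyon [mine tanner]]], in which [citadel dusk bell] is a constituent.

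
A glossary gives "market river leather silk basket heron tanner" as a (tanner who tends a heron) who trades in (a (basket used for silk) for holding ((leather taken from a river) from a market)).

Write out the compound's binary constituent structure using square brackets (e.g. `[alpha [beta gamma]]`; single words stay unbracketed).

[[[market [river leather]] [silk basket]] [heron tanner]]

At the top level: head "tanner" (specifically "heron tanner"); modifier "market river leather silk basket".
Inside "market river leather silk basket": head "basket" (specifically "silk basket"), modifier "market river leather".
Inside "market river leather": head "leather" (specifically "river leather"), modifier "market".
Inside "river leather": head "leather", modifier "river".
Inside "silk basket": head "basket", modifier "silk".
Inside "heron tanner": head "tanner", modifier "heron".
So the structure is [[[market [river leather]] [silk basket]] [heron tanner]].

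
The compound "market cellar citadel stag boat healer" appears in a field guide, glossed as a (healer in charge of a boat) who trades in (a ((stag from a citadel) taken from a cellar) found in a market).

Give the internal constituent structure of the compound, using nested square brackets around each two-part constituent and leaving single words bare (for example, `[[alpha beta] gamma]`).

[[market [cellar [citadel stag]]] [boat healer]]

Whole compound: head "healer" (specifically "boat healer"), modifier "market cellar citadel stag".
Inside "market cellar citadel stag": head "stag" (specifically "cellar citadel stag"), modifier "market".
Inside "cellar citadel stag": head "stag" (specifically "citadel stag"), modifier "cellar".
Inside "citadel stag": head "stag", modifier "citadel".
Inside "boat healer": head "healer", modifier "boat".
Assembled: [[market [cellar [citadel stag]]] [boat healer]].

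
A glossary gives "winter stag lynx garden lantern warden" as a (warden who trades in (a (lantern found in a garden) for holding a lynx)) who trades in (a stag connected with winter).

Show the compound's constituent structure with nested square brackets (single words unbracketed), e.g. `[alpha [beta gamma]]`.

[[winter stag] [[lynx [garden lantern]] warden]]

At the top level: head "warden" (specifically "lynx garden lantern warden"); modifier "winter stag".
Inside "winter stag": head "stag", modifier "winter".
Inside "lynx garden lantern warden": head "warden", modifier "lynx garden lantern".
Inside "lynx garden lantern": head "lantern" (specifically "garden lantern"), modifier "lynx".
Inside "garden lantern": head "lantern", modifier "garden".
So the structure is [[winter stag] [[lynx [garden lantern]] warden]].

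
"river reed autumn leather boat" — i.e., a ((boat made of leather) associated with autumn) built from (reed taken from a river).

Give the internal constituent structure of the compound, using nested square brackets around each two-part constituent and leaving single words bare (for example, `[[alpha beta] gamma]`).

The outermost head in the paraphrase is "boat" (specifically "autumn leather boat"), modified by "river reed".
Within "river reed", the head is "reed" and the modifier is "river".
Within "autumn leather boat", the head is "boat" (specifically "leather boat") and the modifier is "autumn".
Within "leather boat", the head is "boat" and the modifier is "leather".
So the structure is [[river reed] [autumn [leather boat]]].

[[river reed] [autumn [leather boat]]]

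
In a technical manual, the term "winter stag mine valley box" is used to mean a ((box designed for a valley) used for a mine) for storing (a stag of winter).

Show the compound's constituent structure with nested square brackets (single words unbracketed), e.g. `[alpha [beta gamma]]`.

Overall it is a kind of box (specifically "mine valley box"); the modifier is "winter stag".
"winter stag" → head "stag", modifier "winter".
"mine valley box" → head "box" (specifically "valley box"), modifier "mine".
"valley box" → head "box", modifier "valley".
So the structure is [[winter stag] [mine [valley box]]].

[[winter stag] [mine [valley box]]]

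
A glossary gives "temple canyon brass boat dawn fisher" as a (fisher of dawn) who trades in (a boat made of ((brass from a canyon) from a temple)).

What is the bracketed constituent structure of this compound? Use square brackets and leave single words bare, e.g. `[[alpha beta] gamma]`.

[[[temple [canyon brass]] boat] [dawn fisher]]

At the top level: head "fisher" (specifically "dawn fisher"); modifier "temple canyon brass boat".
Within "temple canyon brass boat", the head is "boat" and the modifier is "temple canyon brass".
Within "temple canyon brass", the head is "brass" (specifically "canyon brass") and the modifier is "temple".
Within "canyon brass", the head is "brass" and the modifier is "canyon".
Within "dawn fisher", the head is "fisher" and the modifier is "dawn".
Assembled: [[[temple [canyon brass]] boat] [dawn fisher]].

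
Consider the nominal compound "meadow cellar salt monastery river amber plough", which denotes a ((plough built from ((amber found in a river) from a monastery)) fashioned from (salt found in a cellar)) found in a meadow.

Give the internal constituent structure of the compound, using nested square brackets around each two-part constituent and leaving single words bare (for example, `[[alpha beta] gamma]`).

At the top level: head "plough" (specifically "cellar salt monastery river amber plough"); modifier "meadow".
"cellar salt monastery river amber plough" → head "plough" (specifically "monastery river amber plough"), modifier "cellar salt".
"cellar salt" → head "salt", modifier "cellar".
"monastery river amber plough" → head "plough", modifier "monastery river amber".
"monastery river amber" → head "amber" (specifically "river amber"), modifier "monastery".
"river amber" → head "amber", modifier "river".
Assembled: [meadow [[cellar salt] [[monastery [river amber]] plough]]].

[meadow [[cellar salt] [[monastery [river amber]] plough]]]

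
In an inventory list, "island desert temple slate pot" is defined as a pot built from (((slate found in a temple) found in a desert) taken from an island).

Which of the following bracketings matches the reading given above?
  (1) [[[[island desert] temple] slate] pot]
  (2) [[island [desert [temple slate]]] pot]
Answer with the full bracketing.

The paraphrase's head is the "pot" part ("pot"); its modifier is "island desert temple slate".
That top-level split, carried through the inner groups, gives [[island [desert [temple slate]]] pot].

[[island [desert [temple slate]]] pot]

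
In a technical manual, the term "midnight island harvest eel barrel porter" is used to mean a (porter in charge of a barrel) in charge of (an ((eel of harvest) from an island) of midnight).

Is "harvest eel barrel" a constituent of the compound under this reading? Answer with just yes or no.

no

The top-level split is [midnight island harvest eel] [barrel porter]; the full structure is [[midnight [island [harvest eel]]] [barrel porter]].
"harvest eel barrel" straddles a constituent boundary, so it is not a single unit.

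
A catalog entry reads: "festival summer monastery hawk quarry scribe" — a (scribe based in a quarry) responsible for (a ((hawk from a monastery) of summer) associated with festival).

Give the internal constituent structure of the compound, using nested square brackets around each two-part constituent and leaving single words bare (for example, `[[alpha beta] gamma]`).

[[festival [summer [monastery hawk]]] [quarry scribe]]

The outermost head in the paraphrase is "scribe" (specifically "quarry scribe"), modified by "festival summer monastery hawk".
Inside "festival summer monastery hawk": head "hawk" (specifically "summer monastery hawk"), modifier "festival".
Inside "summer monastery hawk": head "hawk" (specifically "monastery hawk"), modifier "summer".
Inside "monastery hawk": head "hawk", modifier "monastery".
Inside "quarry scribe": head "scribe", modifier "quarry".
Assembled: [[festival [summer [monastery hawk]]] [quarry scribe]].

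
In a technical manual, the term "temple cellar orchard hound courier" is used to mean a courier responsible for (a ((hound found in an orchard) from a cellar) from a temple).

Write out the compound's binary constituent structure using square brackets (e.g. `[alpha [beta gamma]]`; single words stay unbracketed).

Whole compound: head "courier", modifier "temple cellar orchard hound".
Within "temple cellar orchard hound", the head is "hound" (specifically "cellar orchard hound") and the modifier is "temple".
Within "cellar orchard hound", the head is "hound" (specifically "orchard hound") and the modifier is "cellar".
Within "orchard hound", the head is "hound" and the modifier is "orchard".
So the structure is [[temple [cellar [orchard hound]]] courier].

[[temple [cellar [orchard hound]]] courier]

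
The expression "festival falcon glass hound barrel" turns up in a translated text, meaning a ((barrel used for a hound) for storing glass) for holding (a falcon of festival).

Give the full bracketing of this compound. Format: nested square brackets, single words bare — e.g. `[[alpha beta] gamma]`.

Whole compound: head "barrel" (specifically "glass hound barrel"), modifier "festival falcon".
Within "festival falcon", the head is "falcon" and the modifier is "festival".
Within "glass hound barrel", the head is "barrel" (specifically "hound barrel") and the modifier is "glass".
Within "hound barrel", the head is "barrel" and the modifier is "hound".
Putting it together: [[festival falcon] [glass [hound barrel]]].

[[festival falcon] [glass [hound barrel]]]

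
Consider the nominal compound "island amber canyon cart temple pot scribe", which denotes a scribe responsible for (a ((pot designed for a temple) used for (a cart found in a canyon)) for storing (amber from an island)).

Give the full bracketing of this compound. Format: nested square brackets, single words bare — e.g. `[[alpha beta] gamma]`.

The outermost head in the paraphrase is "scribe", modified by "island amber canyon cart temple pot".
Within "island amber canyon cart temple pot", the head is "pot" (specifically "canyon cart temple pot") and the modifier is "island amber".
Within "island amber", the head is "amber" and the modifier is "island".
Within "canyon cart temple pot", the head is "pot" (specifically "temple pot") and the modifier is "canyon cart".
Within "canyon cart", the head is "cart" and the modifier is "canyon".
Within "temple pot", the head is "pot" and the modifier is "temple".
Putting it together: [[[island amber] [[canyon cart] [temple pot]]] scribe].

[[[island amber] [[canyon cart] [temple pot]]] scribe]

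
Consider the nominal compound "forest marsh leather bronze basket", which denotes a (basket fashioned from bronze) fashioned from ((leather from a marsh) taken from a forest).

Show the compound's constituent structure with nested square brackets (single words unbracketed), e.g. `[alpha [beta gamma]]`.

[[forest [marsh leather]] [bronze basket]]

The outermost head in the paraphrase is "basket" (specifically "bronze basket"), modified by "forest marsh leather".
Inside "forest marsh leather": head "leather" (specifically "marsh leather"), modifier "forest".
Inside "marsh leather": head "leather", modifier "marsh".
Inside "bronze basket": head "basket", modifier "bronze".
So the structure is [[forest [marsh leather]] [bronze basket]].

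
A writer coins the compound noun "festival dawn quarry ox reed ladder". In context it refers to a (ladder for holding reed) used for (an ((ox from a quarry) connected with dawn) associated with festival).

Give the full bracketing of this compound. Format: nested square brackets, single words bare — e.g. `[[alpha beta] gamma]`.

[[festival [dawn [quarry ox]]] [reed ladder]]

Overall it is a kind of ladder (specifically "reed ladder"); the modifier is "festival dawn quarry ox".
Inside "festival dawn quarry ox": head "ox" (specifically "dawn quarry ox"), modifier "festival".
Inside "dawn quarry ox": head "ox" (specifically "quarry ox"), modifier "dawn".
Inside "quarry ox": head "ox", modifier "quarry".
Inside "reed ladder": head "ladder", modifier "reed".
So the structure is [[festival [dawn [quarry ox]]] [reed ladder]].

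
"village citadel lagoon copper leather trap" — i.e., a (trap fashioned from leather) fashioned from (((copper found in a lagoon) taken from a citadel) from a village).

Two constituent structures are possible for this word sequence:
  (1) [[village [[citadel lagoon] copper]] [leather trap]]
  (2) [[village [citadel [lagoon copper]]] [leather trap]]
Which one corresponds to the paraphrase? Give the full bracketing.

[[village [citadel [lagoon copper]]] [leather trap]]

The paraphrase's head is the "trap" part ("leather trap"); its modifier is "village citadel lagoon copper".
That top-level split, carried through the inner groups, gives [[village [citadel [lagoon copper]]] [leather trap]].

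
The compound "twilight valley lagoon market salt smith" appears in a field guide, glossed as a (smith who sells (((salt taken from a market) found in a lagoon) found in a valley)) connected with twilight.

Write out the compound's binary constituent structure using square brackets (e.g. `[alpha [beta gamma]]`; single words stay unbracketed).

[twilight [[valley [lagoon [market salt]]] smith]]

Overall it is a kind of smith (specifically "valley lagoon market salt smith"); the modifier is "twilight".
Inside "valley lagoon market salt smith": head "smith", modifier "valley lagoon market salt".
Inside "valley lagoon market salt": head "salt" (specifically "lagoon market salt"), modifier "valley".
Inside "lagoon market salt": head "salt" (specifically "market salt"), modifier "lagoon".
Inside "market salt": head "salt", modifier "market".
So the structure is [twilight [[valley [lagoon [market salt]]] smith]].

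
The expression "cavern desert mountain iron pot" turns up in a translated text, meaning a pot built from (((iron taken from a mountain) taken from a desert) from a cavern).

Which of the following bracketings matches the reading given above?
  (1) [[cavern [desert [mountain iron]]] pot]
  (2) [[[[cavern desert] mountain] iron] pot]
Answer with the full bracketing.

The paraphrase's head is the "pot" part ("pot"); its modifier is "cavern desert mountain iron".
That top-level split, carried through the inner groups, gives [[cavern [desert [mountain iron]]] pot].

[[cavern [desert [mountain iron]]] pot]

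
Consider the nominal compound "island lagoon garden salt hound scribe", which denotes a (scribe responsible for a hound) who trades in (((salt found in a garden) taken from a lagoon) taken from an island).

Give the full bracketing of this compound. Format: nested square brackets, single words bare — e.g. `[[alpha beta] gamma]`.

Overall it is a kind of scribe (specifically "hound scribe"); the modifier is "island lagoon garden salt".
Inside "island lagoon garden salt": head "salt" (specifically "lagoon garden salt"), modifier "island".
Inside "lagoon garden salt": head "salt" (specifically "garden salt"), modifier "lagoon".
Inside "garden salt": head "salt", modifier "garden".
Inside "hound scribe": head "scribe", modifier "hound".
So the structure is [[island [lagoon [garden salt]]] [hound scribe]].

[[island [lagoon [garden salt]]] [hound scribe]]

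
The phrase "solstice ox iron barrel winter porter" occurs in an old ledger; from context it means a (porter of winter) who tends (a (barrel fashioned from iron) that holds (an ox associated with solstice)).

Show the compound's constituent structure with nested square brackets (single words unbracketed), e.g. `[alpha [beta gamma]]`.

[[[solstice ox] [iron barrel]] [winter porter]]

Whole compound: head "porter" (specifically "winter porter"), modifier "solstice ox iron barrel".
Inside "solstice ox iron barrel": head "barrel" (specifically "iron barrel"), modifier "solstice ox".
Inside "solstice ox": head "ox", modifier "solstice".
Inside "iron barrel": head "barrel", modifier "iron".
Inside "winter porter": head "porter", modifier "winter".
So the structure is [[[solstice ox] [iron barrel]] [winter porter]].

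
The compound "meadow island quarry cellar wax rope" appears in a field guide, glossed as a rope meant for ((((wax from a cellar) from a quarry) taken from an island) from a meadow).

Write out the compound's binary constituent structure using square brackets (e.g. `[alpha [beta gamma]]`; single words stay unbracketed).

Overall it is a kind of rope; the modifier is "meadow island quarry cellar wax".
Within "meadow island quarry cellar wax", the head is "wax" (specifically "island quarry cellar wax") and the modifier is "meadow".
Within "island quarry cellar wax", the head is "wax" (specifically "quarry cellar wax") and the modifier is "island".
Within "quarry cellar wax", the head is "wax" (specifically "cellar wax") and the modifier is "quarry".
Within "cellar wax", the head is "wax" and the modifier is "cellar".
Putting it together: [[meadow [island [quarry [cellar wax]]]] rope].

[[meadow [island [quarry [cellar wax]]]] rope]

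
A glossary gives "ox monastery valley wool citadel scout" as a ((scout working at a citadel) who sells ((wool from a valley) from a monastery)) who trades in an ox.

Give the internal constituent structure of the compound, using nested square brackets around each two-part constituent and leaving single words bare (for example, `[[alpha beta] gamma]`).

[ox [[monastery [valley wool]] [citadel scout]]]

Whole compound: head "scout" (specifically "monastery valley wool citadel scout"), modifier "ox".
"monastery valley wool citadel scout" → head "scout" (specifically "citadel scout"), modifier "monastery valley wool".
"monastery valley wool" → head "wool" (specifically "valley wool"), modifier "monastery".
"valley wool" → head "wool", modifier "valley".
"citadel scout" → head "scout", modifier "citadel".
Assembled: [ox [[monastery [valley wool]] [citadel scout]]].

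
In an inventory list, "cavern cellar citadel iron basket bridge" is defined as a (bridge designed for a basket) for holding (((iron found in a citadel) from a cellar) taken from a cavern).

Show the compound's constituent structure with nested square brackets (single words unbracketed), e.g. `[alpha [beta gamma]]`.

[[cavern [cellar [citadel iron]]] [basket bridge]]

Whole compound: head "bridge" (specifically "basket bridge"), modifier "cavern cellar citadel iron".
Within "cavern cellar citadel iron", the head is "iron" (specifically "cellar citadel iron") and the modifier is "cavern".
Within "cellar citadel iron", the head is "iron" (specifically "citadel iron") and the modifier is "cellar".
Within "citadel iron", the head is "iron" and the modifier is "citadel".
Within "basket bridge", the head is "bridge" and the modifier is "basket".
Assembled: [[cavern [cellar [citadel iron]]] [basket bridge]].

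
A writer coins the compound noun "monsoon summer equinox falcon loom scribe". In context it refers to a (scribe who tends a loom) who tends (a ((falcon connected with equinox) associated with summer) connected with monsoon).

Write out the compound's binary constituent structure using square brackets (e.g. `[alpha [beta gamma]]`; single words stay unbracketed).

The outermost head in the paraphrase is "scribe" (specifically "loom scribe"), modified by "monsoon summer equinox falcon".
"monsoon summer equinox falcon" → head "falcon" (specifically "summer equinox falcon"), modifier "monsoon".
"summer equinox falcon" → head "falcon" (specifically "equinox falcon"), modifier "summer".
"equinox falcon" → head "falcon", modifier "equinox".
"loom scribe" → head "scribe", modifier "loom".
So the structure is [[monsoon [summer [equinox falcon]]] [loom scribe]].

[[monsoon [summer [equinox falcon]]] [loom scribe]]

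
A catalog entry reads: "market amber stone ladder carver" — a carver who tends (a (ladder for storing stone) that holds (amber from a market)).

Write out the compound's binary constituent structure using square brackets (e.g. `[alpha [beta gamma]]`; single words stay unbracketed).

The outermost head in the paraphrase is "carver", modified by "market amber stone ladder".
Within "market amber stone ladder", the head is "ladder" (specifically "stone ladder") and the modifier is "market amber".
Within "market amber", the head is "amber" and the modifier is "market".
Within "stone ladder", the head is "ladder" and the modifier is "stone".
Assembled: [[[market amber] [stone ladder]] carver].

[[[market amber] [stone ladder]] carver]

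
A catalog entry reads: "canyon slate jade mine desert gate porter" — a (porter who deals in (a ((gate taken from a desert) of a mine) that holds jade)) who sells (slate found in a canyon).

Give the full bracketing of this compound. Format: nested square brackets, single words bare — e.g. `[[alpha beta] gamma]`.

[[canyon slate] [[jade [mine [desert gate]]] porter]]

At the top level: head "porter" (specifically "jade mine desert gate porter"); modifier "canyon slate".
Within "canyon slate", the head is "slate" and the modifier is "canyon".
Within "jade mine desert gate porter", the head is "porter" and the modifier is "jade mine desert gate".
Within "jade mine desert gate", the head is "gate" (specifically "mine desert gate") and the modifier is "jade".
Within "mine desert gate", the head is "gate" (specifically "desert gate") and the modifier is "mine".
Within "desert gate", the head is "gate" and the modifier is "desert".
Assembled: [[canyon slate] [[jade [mine [desert gate]]] porter]].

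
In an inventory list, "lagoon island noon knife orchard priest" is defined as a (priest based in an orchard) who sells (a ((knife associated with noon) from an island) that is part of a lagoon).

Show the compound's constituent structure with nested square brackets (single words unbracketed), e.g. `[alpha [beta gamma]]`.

Whole compound: head "priest" (specifically "orchard priest"), modifier "lagoon island noon knife".
Within "lagoon island noon knife", the head is "knife" (specifically "island noon knife") and the modifier is "lagoon".
Within "island noon knife", the head is "knife" (specifically "noon knife") and the modifier is "island".
Within "noon knife", the head is "knife" and the modifier is "noon".
Within "orchard priest", the head is "priest" and the modifier is "orchard".
Putting it together: [[lagoon [island [noon knife]]] [orchard priest]].

[[lagoon [island [noon knife]]] [orchard priest]]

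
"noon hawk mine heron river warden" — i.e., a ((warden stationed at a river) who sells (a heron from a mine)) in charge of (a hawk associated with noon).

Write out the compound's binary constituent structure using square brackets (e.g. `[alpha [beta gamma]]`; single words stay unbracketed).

[[noon hawk] [[mine heron] [river warden]]]

Overall it is a kind of warden (specifically "mine heron river warden"); the modifier is "noon hawk".
Within "noon hawk", the head is "hawk" and the modifier is "noon".
Within "mine heron river warden", the head is "warden" (specifically "river warden") and the modifier is "mine heron".
Within "mine heron", the head is "heron" and the modifier is "mine".
Within "river warden", the head is "warden" and the modifier is "river".
So the structure is [[noon hawk] [[mine heron] [river warden]]].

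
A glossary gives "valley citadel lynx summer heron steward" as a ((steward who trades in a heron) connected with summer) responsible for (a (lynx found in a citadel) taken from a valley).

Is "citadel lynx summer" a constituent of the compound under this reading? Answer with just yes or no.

no

The top-level split is [valley citadel lynx] [summer heron steward]; the full structure is [[valley [citadel lynx]] [summer [heron steward]]].
"citadel lynx summer" straddles a constituent boundary, so it is not a single unit.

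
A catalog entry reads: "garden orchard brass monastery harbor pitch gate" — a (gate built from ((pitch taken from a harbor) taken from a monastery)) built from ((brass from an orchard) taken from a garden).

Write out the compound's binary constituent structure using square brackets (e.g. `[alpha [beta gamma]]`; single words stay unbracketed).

[[garden [orchard brass]] [[monastery [harbor pitch]] gate]]

Whole compound: head "gate" (specifically "monastery harbor pitch gate"), modifier "garden orchard brass".
Within "garden orchard brass", the head is "brass" (specifically "orchard brass") and the modifier is "garden".
Within "orchard brass", the head is "brass" and the modifier is "orchard".
Within "monastery harbor pitch gate", the head is "gate" and the modifier is "monastery harbor pitch".
Within "monastery harbor pitch", the head is "pitch" (specifically "harbor pitch") and the modifier is "monastery".
Within "harbor pitch", the head is "pitch" and the modifier is "harbor".
Putting it together: [[garden [orchard brass]] [[monastery [harbor pitch]] gate]].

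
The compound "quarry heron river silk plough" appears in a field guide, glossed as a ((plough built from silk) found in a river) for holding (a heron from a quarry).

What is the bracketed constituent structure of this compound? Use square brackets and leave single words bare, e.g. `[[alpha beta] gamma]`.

Overall it is a kind of plough (specifically "river silk plough"); the modifier is "quarry heron".
Within "quarry heron", the head is "heron" and the modifier is "quarry".
Within "river silk plough", the head is "plough" (specifically "silk plough") and the modifier is "river".
Within "silk plough", the head is "plough" and the modifier is "silk".
Putting it together: [[quarry heron] [river [silk plough]]].

[[quarry heron] [river [silk plough]]]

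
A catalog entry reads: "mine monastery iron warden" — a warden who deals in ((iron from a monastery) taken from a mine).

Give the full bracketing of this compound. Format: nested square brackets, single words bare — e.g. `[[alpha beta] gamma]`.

Overall it is a kind of warden; the modifier is "mine monastery iron".
Within "mine monastery iron", the head is "iron" (specifically "monastery iron") and the modifier is "mine".
Within "monastery iron", the head is "iron" and the modifier is "monastery".
So the structure is [[mine [monastery iron]] warden].

[[mine [monastery iron]] warden]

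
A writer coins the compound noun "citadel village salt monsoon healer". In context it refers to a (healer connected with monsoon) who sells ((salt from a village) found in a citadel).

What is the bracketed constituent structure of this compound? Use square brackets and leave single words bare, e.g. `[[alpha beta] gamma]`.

Whole compound: head "healer" (specifically "monsoon healer"), modifier "citadel village salt".
Within "citadel village salt", the head is "salt" (specifically "village salt") and the modifier is "citadel".
Within "village salt", the head is "salt" and the modifier is "village".
Within "monsoon healer", the head is "healer" and the modifier is "monsoon".
So the structure is [[citadel [village salt]] [monsoon healer]].

[[citadel [village salt]] [monsoon healer]]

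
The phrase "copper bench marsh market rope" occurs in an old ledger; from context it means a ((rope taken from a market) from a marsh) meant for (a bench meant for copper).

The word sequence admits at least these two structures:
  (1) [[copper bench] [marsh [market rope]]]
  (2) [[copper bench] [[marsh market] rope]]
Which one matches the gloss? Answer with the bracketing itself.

[[copper bench] [marsh [market rope]]]

The paraphrase's head is the "rope" part ("marsh market rope"); its modifier is "copper bench".
That top-level split, carried through the inner groups, gives [[copper bench] [marsh [market rope]]].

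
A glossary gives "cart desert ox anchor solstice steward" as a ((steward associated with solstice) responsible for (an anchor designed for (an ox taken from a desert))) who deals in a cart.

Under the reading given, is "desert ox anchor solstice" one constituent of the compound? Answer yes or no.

no

The top-level split is [cart] [desert ox anchor solstice steward]; the full structure is [cart [[[desert ox] anchor] [solstice steward]]].
"desert ox anchor solstice" straddles a constituent boundary, so it is not a single unit.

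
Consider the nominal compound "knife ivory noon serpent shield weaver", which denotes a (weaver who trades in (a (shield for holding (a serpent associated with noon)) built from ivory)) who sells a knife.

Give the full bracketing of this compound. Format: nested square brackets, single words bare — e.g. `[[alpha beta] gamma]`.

At the top level: head "weaver" (specifically "ivory noon serpent shield weaver"); modifier "knife".
Within "ivory noon serpent shield weaver", the head is "weaver" and the modifier is "ivory noon serpent shield".
Within "ivory noon serpent shield", the head is "shield" (specifically "noon serpent shield") and the modifier is "ivory".
Within "noon serpent shield", the head is "shield" and the modifier is "noon serpent".
Within "noon serpent", the head is "serpent" and the modifier is "noon".
So the structure is [knife [[ivory [[noon serpent] shield]] weaver]].

[knife [[ivory [[noon serpent] shield]] weaver]]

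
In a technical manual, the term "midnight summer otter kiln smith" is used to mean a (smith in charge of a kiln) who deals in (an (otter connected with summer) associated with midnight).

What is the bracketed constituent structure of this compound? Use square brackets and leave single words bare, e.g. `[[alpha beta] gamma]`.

The outermost head in the paraphrase is "smith" (specifically "kiln smith"), modified by "midnight summer otter".
Inside "midnight summer otter": head "otter" (specifically "summer otter"), modifier "midnight".
Inside "summer otter": head "otter", modifier "summer".
Inside "kiln smith": head "smith", modifier "kiln".
Assembled: [[midnight [summer otter]] [kiln smith]].

[[midnight [summer otter]] [kiln smith]]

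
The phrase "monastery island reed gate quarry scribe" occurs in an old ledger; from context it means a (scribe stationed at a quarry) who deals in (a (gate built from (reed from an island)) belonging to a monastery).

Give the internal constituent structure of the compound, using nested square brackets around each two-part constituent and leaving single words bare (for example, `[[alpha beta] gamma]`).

[[monastery [[island reed] gate]] [quarry scribe]]

At the top level: head "scribe" (specifically "quarry scribe"); modifier "monastery island reed gate".
"monastery island reed gate" → head "gate" (specifically "island reed gate"), modifier "monastery".
"island reed gate" → head "gate", modifier "island reed".
"island reed" → head "reed", modifier "island".
"quarry scribe" → head "scribe", modifier "quarry".
Assembled: [[monastery [[island reed] gate]] [quarry scribe]].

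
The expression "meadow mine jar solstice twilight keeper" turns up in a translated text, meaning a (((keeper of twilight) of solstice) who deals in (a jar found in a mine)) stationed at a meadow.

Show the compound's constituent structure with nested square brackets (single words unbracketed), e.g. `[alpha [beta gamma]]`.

[meadow [[mine jar] [solstice [twilight keeper]]]]

Overall it is a kind of keeper (specifically "mine jar solstice twilight keeper"); the modifier is "meadow".
Inside "mine jar solstice twilight keeper": head "keeper" (specifically "solstice twilight keeper"), modifier "mine jar".
Inside "mine jar": head "jar", modifier "mine".
Inside "solstice twilight keeper": head "keeper" (specifically "twilight keeper"), modifier "solstice".
Inside "twilight keeper": head "keeper", modifier "twilight".
Putting it together: [meadow [[mine jar] [solstice [twilight keeper]]]].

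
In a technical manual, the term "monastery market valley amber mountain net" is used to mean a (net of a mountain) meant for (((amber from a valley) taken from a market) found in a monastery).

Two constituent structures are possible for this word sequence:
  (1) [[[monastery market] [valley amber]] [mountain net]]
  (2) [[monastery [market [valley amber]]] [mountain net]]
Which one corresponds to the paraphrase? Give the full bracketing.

The paraphrase's head is the "net" part ("mountain net"); its modifier is "monastery market valley amber".
That top-level split, carried through the inner groups, gives [[monastery [market [valley amber]]] [mountain net]].

[[monastery [market [valley amber]]] [mountain net]]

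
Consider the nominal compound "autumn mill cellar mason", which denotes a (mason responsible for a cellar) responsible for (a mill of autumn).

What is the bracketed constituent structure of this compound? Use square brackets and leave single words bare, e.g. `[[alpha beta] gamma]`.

The outermost head in the paraphrase is "mason" (specifically "cellar mason"), modified by "autumn mill".
"autumn mill" → head "mill", modifier "autumn".
"cellar mason" → head "mason", modifier "cellar".
Assembled: [[autumn mill] [cellar mason]].

[[autumn mill] [cellar mason]]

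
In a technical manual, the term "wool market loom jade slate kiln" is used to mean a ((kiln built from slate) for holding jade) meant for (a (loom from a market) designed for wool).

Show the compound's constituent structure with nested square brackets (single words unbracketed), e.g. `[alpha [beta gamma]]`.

[[wool [market loom]] [jade [slate kiln]]]

Overall it is a kind of kiln (specifically "jade slate kiln"); the modifier is "wool market loom".
"wool market loom" → head "loom" (specifically "market loom"), modifier "wool".
"market loom" → head "loom", modifier "market".
"jade slate kiln" → head "kiln" (specifically "slate kiln"), modifier "jade".
"slate kiln" → head "kiln", modifier "slate".
Assembled: [[wool [market loom]] [jade [slate kiln]]].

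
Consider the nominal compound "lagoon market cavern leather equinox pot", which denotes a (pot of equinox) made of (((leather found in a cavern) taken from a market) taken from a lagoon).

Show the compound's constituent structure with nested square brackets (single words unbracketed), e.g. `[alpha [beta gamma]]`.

At the top level: head "pot" (specifically "equinox pot"); modifier "lagoon market cavern leather".
Inside "lagoon market cavern leather": head "leather" (specifically "market cavern leather"), modifier "lagoon".
Inside "market cavern leather": head "leather" (specifically "cavern leather"), modifier "market".
Inside "cavern leather": head "leather", modifier "cavern".
Inside "equinox pot": head "pot", modifier "equinox".
Putting it together: [[lagoon [market [cavern leather]]] [equinox pot]].

[[lagoon [market [cavern leather]]] [equinox pot]]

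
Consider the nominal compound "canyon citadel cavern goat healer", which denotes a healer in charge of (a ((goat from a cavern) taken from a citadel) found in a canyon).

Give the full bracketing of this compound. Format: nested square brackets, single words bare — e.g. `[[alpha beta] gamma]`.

[[canyon [citadel [cavern goat]]] healer]

The outermost head in the paraphrase is "healer", modified by "canyon citadel cavern goat".
Inside "canyon citadel cavern goat": head "goat" (specifically "citadel cavern goat"), modifier "canyon".
Inside "citadel cavern goat": head "goat" (specifically "cavern goat"), modifier "citadel".
Inside "cavern goat": head "goat", modifier "cavern".
So the structure is [[canyon [citadel [cavern goat]]] healer].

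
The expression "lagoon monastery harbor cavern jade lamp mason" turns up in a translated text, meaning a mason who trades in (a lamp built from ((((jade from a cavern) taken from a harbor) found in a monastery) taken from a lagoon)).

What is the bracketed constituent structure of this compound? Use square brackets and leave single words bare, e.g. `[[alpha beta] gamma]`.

The outermost head in the paraphrase is "mason", modified by "lagoon monastery harbor cavern jade lamp".
Inside "lagoon monastery harbor cavern jade lamp": head "lamp", modifier "lagoon monastery harbor cavern jade".
Inside "lagoon monastery harbor cavern jade": head "jade" (specifically "monastery harbor cavern jade"), modifier "lagoon".
Inside "monastery harbor cavern jade": head "jade" (specifically "harbor cavern jade"), modifier "monastery".
Inside "harbor cavern jade": head "jade" (specifically "cavern jade"), modifier "harbor".
Inside "cavern jade": head "jade", modifier "cavern".
Putting it together: [[[lagoon [monastery [harbor [cavern jade]]]] lamp] mason].

[[[lagoon [monastery [harbor [cavern jade]]]] lamp] mason]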